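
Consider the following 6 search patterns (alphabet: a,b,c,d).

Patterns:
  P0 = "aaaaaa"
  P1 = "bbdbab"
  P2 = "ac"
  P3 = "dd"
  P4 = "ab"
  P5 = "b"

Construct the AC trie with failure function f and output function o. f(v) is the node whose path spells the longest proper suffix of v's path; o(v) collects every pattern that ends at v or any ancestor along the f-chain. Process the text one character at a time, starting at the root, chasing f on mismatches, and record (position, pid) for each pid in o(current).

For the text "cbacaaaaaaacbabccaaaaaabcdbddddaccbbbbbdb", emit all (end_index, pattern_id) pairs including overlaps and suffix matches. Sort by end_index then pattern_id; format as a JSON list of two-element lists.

Build:
Trie nodes:
  0='ε' goto a→1 b→7 d→14
  1='a' goto a→2 b→16 c→13
  2='aa' goto a→3
  3='aaa' goto a→4
  4='aaaa' goto a→5
  5='aaaaa' goto a→6
  6='aaaaaa' goto ·  ←P0
  7='b' goto b→8  ←P5
  8='bb' goto d→9
  9='bbd' goto b→10
  10='bbdb' goto a→11
  11='bbdba' goto b→12
  12='bbdbab' goto ·  ←P1
  13='ac' goto ·  ←P2
  14='d' goto d→15
  15='dd' goto ·  ←P3
  16='ab' goto ·  ←P4

BFS fail/out derivation:
  fail(1) 'a': from fail(0)=0 chase 'a': 0 ⇒ 0;  out=∅∪out(0)=∅
  fail(7) 'b': from fail(0)=0 chase 'b': 0 ⇒ 0;  out={5}∪out(0)={5}
  fail(14) 'd': from fail(0)=0 chase 'd': 0 ⇒ 0;  out=∅∪out(0)=∅
  fail(2) 'aa': from fail(1)=0 chase 'a': 0 ⇒ 1;  out=∅∪out(1)=∅
  fail(8) 'bb': from fail(7)=0 chase 'b': 0 ⇒ 7;  out=∅∪out(7)={5}
  fail(13) 'ac': from fail(1)=0 chase 'c': 0 ⇒ 0;  out={2}∪out(0)={2}
  fail(15) 'dd': from fail(14)=0 chase 'd': 0 ⇒ 14;  out={3}∪out(14)={3}
  fail(16) 'ab': from fail(1)=0 chase 'b': 0 ⇒ 7;  out={4}∪out(7)={4,5}
  fail(3) 'aaa': from fail(2)=1 chase 'a': 1 ⇒ 2;  out=∅∪out(2)=∅
  fail(9) 'bbd': from fail(8)=7 chase 'd': 7→0 ⇒ 14;  out=∅∪out(14)=∅
  fail(4) 'aaaa': from fail(3)=2 chase 'a': 2 ⇒ 3;  out=∅∪out(3)=∅
  fail(10) 'bbdb': from fail(9)=14 chase 'b': 14→0 ⇒ 7;  out=∅∪out(7)={5}
  fail(5) 'aaaaa': from fail(4)=3 chase 'a': 3 ⇒ 4;  out=∅∪out(4)=∅
  fail(11) 'bbdba': from fail(10)=7 chase 'a': 7→0 ⇒ 1;  out=∅∪out(1)=∅
  fail(6) 'aaaaaa': from fail(5)=4 chase 'a': 4 ⇒ 5;  out={0}∪out(5)={0}
  fail(12) 'bbdbab': from fail(11)=1 chase 'b': 1 ⇒ 16;  out={1}∪out(16)={1,4,5}

Text stream:
[0] read 'c'  n0⇒n0
[1] read 'b'  n0⇒n7  → match P5@[1:1]
[2] read 'a'  n7⇒n1 ·f
[3] read 'c'  n1⇒n13  → match P2@[2:3]
[4] read 'a'  n13⇒n1 ·f
[5] read 'a'  n1⇒n2
[6] read 'a'  n2⇒n3
[7] read 'a'  n3⇒n4
[8] read 'a'  n4⇒n5
[9] read 'a'  n5⇒n6  → match P0@[4:9]
[10] read 'a'  n6⇒n6 ·f  → match P0@[5:10]
[11] read 'c'  n6⇒n13 ·f  → match P2@[10:11]
[12] read 'b'  n13⇒n7 ·f  → match P5@[12:12]
[13] read 'a'  n7⇒n1 ·f
[14] read 'b'  n1⇒n16  → match P4@[13:14],P5@[14:14]
[15] read 'c'  n16⇒n0 ·f
[16] read 'c'  n0⇒n0
[17] read 'a'  n0⇒n1
[18] read 'a'  n1⇒n2
[19] read 'a'  n2⇒n3
[20] read 'a'  n3⇒n4
[21] read 'a'  n4⇒n5
[22] read 'a'  n5⇒n6  → match P0@[17:22]
[23] read 'b'  n6⇒n16 ·f  → match P4@[22:23],P5@[23:23]
[24] read 'c'  n16⇒n0 ·f
[25] read 'd'  n0⇒n14
[26] read 'b'  n14⇒n7 ·f  → match P5@[26:26]
[27] read 'd'  n7⇒n14 ·f
[28] read 'd'  n14⇒n15  → match P3@[27:28]
[29] read 'd'  n15⇒n15 ·f  → match P3@[28:29]
[30] read 'd'  n15⇒n15 ·f  → match P3@[29:30]
[31] read 'a'  n15⇒n1 ·f
[32] read 'c'  n1⇒n13  → match P2@[31:32]
[33] read 'c'  n13⇒n0 ·f
[34] read 'b'  n0⇒n7  → match P5@[34:34]
[35] read 'b'  n7⇒n8  → match P5@[35:35]
[36] read 'b'  n8⇒n8 ·f  → match P5@[36:36]
[37] read 'b'  n8⇒n8 ·f  → match P5@[37:37]
[38] read 'b'  n8⇒n8 ·f  → match P5@[38:38]
[39] read 'd'  n8⇒n9
[40] read 'b'  n9⇒n10  → match P5@[40:40]

All matches (sorted): [[1,5],[3,2],[9,0],[10,0],[11,2],[12,5],[14,4],[14,5],[22,0],[23,4],[23,5],[26,5],[28,3],[29,3],[30,3],[32,2],[34,5],[35,5],[36,5],[37,5],[38,5],[40,5]]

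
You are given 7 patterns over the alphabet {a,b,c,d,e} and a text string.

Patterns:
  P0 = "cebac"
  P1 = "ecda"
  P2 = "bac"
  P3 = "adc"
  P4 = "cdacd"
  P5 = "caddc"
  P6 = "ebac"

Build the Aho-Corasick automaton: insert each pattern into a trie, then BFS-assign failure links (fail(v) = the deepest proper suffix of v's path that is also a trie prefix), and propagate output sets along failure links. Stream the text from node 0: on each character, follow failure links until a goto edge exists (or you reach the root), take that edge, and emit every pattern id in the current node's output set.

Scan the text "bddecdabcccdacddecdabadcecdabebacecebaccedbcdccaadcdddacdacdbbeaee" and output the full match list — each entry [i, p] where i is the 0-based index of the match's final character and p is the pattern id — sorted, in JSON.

Construct AC machine:
Trie (insert patterns):
  0='ε' goto a→13 b→10 c→1 e→6
  1='c' goto a→20 d→16 e→2
  2='ce' goto b→3
  3='ceb' goto a→4
  4='ceba' goto c→5
  5='cebac' goto ·  ←P0
  6='e' goto b→24 c→7
  7='ec' goto d→8
  8='ecd' goto a→9
  9='ecda' goto ·  ←P1
  10='b' goto a→11
  11='ba' goto c→12
  12='bac' goto ·  ←P2
  13='a' goto d→14
  14='ad' goto c→15
  15='adc' goto ·  ←P3
  16='cd' goto a→17
  17='cda' goto c→18
  18='cdac' goto d→19
  19='cdacd' goto ·  ←P4
  20='ca' goto d→21
  21='cad' goto d→22
  22='cadd' goto c→23
  23='caddc' goto ·  ←P5
  24='eb' goto a→25
  25='eba' goto c→26
  26='ebac' goto ·  ←P6

Failure links (BFS by depth):
  n1('c'): parent n0 fail=0; on 'c' 0 → fail=0;  out ∅∪∅=∅
  n6('e'): parent n0 fail=0; on 'e' 0 → fail=0;  out ∅∪∅=∅
  n10('b'): parent n0 fail=0; on 'b' 0 → fail=0;  out ∅∪∅=∅
  n13('a'): parent n0 fail=0; on 'a' 0 → fail=0;  out ∅∪∅=∅
  n2('ce'): parent n1 fail=0; on 'e' 0 → fail=6;  out ∅∪∅=∅
  n7('ec'): parent n6 fail=0; on 'c' 0 → fail=1;  out ∅∪∅=∅
  n11('ba'): parent n10 fail=0; on 'a' 0 → fail=13;  out ∅∪∅=∅
  n14('ad'): parent n13 fail=0; on 'd' 0 → fail=0;  out ∅∪∅=∅
  n16('cd'): parent n1 fail=0; on 'd' 0 → fail=0;  out ∅∪∅=∅
  n20('ca'): parent n1 fail=0; on 'a' 0 → fail=13;  out ∅∪∅=∅
  n24('eb'): parent n6 fail=0; on 'b' 0 → fail=10;  out ∅∪∅=∅
  n3('ceb'): parent n2 fail=6; on 'b' 6 → fail=24;  out ∅∪∅=∅
  n8('ecd'): parent n7 fail=1; on 'd' 1 → fail=16;  out ∅∪∅=∅
  n12('bac'): parent n11 fail=13; on 'c' 13→0 → fail=1;  out {2}∪∅={2}
  n15('adc'): parent n14 fail=0; on 'c' 0 → fail=1;  out {3}∪∅={3}
  n17('cda'): parent n16 fail=0; on 'a' 0 → fail=13;  out ∅∪∅=∅
  n21('cad'): parent n20 fail=13; on 'd' 13 → fail=14;  out ∅∪∅=∅
  n25('eba'): parent n24 fail=10; on 'a' 10 → fail=11;  out ∅∪∅=∅
  n4('ceba'): parent n3 fail=24; on 'a' 24 → fail=25;  out ∅∪∅=∅
  n9('ecda'): parent n8 fail=16; on 'a' 16 → fail=17;  out {1}∪∅={1}
  n18('cdac'): parent n17 fail=13; on 'c' 13→0 → fail=1;  out ∅∪∅=∅
  n22('cadd'): parent n21 fail=14; on 'd' 14→0 → fail=0;  out ∅∪∅=∅
  n26('ebac'): parent n25 fail=11; on 'c' 11 → fail=12;  out {6}∪{2}={2,6}
  n5('cebac'): parent n4 fail=25; on 'c' 25 → fail=26;  out {0}∪{2,6}={0,2,6}
  n19('cdacd'): parent n18 fail=1; on 'd' 1 → fail=16;  out {4}∪∅={4}
  n23('caddc'): parent n22 fail=0; on 'c' 0 → fail=1;  out {5}∪∅={5}

Text stream:
pos 0 'b': at 10
pos 1 'd': at 0 (fail-walked)
pos 2 'd': at 0
pos 3 'e': at 6
pos 4 'c': at 7
pos 5 'd': at 8
pos 6 'a': at 9  emit P1@[3:6]
pos 7 'b': at 10 (fail-walked)
pos 8 'c': at 1 (fail-walked)
pos 9 'c': at 1 (fail-walked)
pos 10 'c': at 1 (fail-walked)
pos 11 'd': at 16
pos 12 'a': at 17
pos 13 'c': at 18
pos 14 'd': at 19  emit P4@[10:14]
pos 15 'd': at 0 (fail-walked)
pos 16 'e': at 6
pos 17 'c': at 7
pos 18 'd': at 8
pos 19 'a': at 9  emit P1@[16:19]
pos 20 'b': at 10 (fail-walked)
pos 21 'a': at 11
pos 22 'd': at 14 (fail-walked)
pos 23 'c': at 15  emit P3@[21:23]
pos 24 'e': at 2 (fail-walked)
pos 25 'c': at 7 (fail-walked)
pos 26 'd': at 8
pos 27 'a': at 9  emit P1@[24:27]
pos 28 'b': at 10 (fail-walked)
pos 29 'e': at 6 (fail-walked)
pos 30 'b': at 24
pos 31 'a': at 25
pos 32 'c': at 26  emit P2@[30:32],P6@[29:32]
pos 33 'e': at 2 (fail-walked)
pos 34 'c': at 7 (fail-walked)
pos 35 'e': at 2 (fail-walked)
pos 36 'b': at 3
pos 37 'a': at 4
pos 38 'c': at 5  emit P0@[34:38],P2@[36:38],P6@[35:38]
pos 39 'c': at 1 (fail-walked)
pos 40 'e': at 2
pos 41 'd': at 0 (fail-walked)
pos 42 'b': at 10
pos 43 'c': at 1 (fail-walked)
pos 44 'd': at 16
pos 45 'c': at 1 (fail-walked)
pos 46 'c': at 1 (fail-walked)
pos 47 'a': at 20
pos 48 'a': at 13 (fail-walked)
pos 49 'd': at 14
pos 50 'c': at 15  emit P3@[48:50]
pos 51 'd': at 16 (fail-walked)
pos 52 'd': at 0 (fail-walked)
pos 53 'd': at 0
pos 54 'a': at 13
pos 55 'c': at 1 (fail-walked)
pos 56 'd': at 16
pos 57 'a': at 17
pos 58 'c': at 18
pos 59 'd': at 19  emit P4@[55:59]
pos 60 'b': at 10 (fail-walked)
pos 61 'b': at 10 (fail-walked)
pos 62 'e': at 6 (fail-walked)
pos 63 'a': at 13 (fail-walked)
pos 64 'e': at 6 (fail-walked)
pos 65 'e': at 6 (fail-walked)

Result: [[6,1],[14,4],[19,1],[23,3],[27,1],[32,2],[32,6],[38,0],[38,2],[38,6],[50,3],[59,4]]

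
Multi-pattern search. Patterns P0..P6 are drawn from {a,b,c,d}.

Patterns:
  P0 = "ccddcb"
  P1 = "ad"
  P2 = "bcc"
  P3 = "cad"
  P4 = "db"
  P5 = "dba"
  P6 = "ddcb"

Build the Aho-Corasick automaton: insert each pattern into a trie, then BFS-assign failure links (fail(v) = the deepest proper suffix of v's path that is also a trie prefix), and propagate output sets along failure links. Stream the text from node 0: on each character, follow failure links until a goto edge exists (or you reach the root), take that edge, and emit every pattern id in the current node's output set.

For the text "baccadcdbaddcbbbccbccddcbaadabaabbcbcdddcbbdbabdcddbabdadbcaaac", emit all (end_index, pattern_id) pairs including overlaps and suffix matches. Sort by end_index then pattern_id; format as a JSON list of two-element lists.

Construct AC machine:
Trie (insert patterns):
  n0 'ε': a→7 b→9 c→1 d→14
  n1 'c': a→12 c→2
  n2 'cc': d→3
  n3 'ccd': d→4
  n4 'ccdd': c→5
  n5 'ccddc': b→6
  n6 'ccddcb': ·  ←P0
  n7 'a': d→8
  n8 'ad': ·  ←P1
  n9 'b': c→10
  n10 'bc': c→11
  n11 'bcc': ·  ←P2
  n12 'ca': d→13
  n13 'cad': ·  ←P3
  n14 'd': b→15 d→17
  n15 'db': a→16  ←P4
  n16 'dba': ·  ←P5
  n17 'dd': c→18
  n18 'ddc': b→19
  n19 'ddcb': ·  ←P6

BFS fail/out derivation:
  n1('c'): parent n0 fail=0; on 'c' 0 → fail=0;  out ∅∪∅=∅
  n7('a'): parent n0 fail=0; on 'a' 0 → fail=0;  out ∅∪∅=∅
  n9('b'): parent n0 fail=0; on 'b' 0 → fail=0;  out ∅∪∅=∅
  n14('d'): parent n0 fail=0; on 'd' 0 → fail=0;  out ∅∪∅=∅
  n2('cc'): parent n1 fail=0; on 'c' 0 → fail=1;  out ∅∪∅=∅
  n8('ad'): parent n7 fail=0; on 'd' 0 → fail=14;  out {1}∪∅={1}
  n10('bc'): parent n9 fail=0; on 'c' 0 → fail=1;  out ∅∪∅=∅
  n12('ca'): parent n1 fail=0; on 'a' 0 → fail=7;  out ∅∪∅=∅
  n15('db'): parent n14 fail=0; on 'b' 0 → fail=9;  out {4}∪∅={4}
  n17('dd'): parent n14 fail=0; on 'd' 0 → fail=14;  out ∅∪∅=∅
  n3('ccd'): parent n2 fail=1; on 'd' 1→0 → fail=14;  out ∅∪∅=∅
  n11('bcc'): parent n10 fail=1; on 'c' 1 → fail=2;  out {2}∪∅={2}
  n13('cad'): parent n12 fail=7; on 'd' 7 → fail=8;  out {3}∪{1}={1,3}
  n16('dba'): parent n15 fail=9; on 'a' 9→0 → fail=7;  out {5}∪∅={5}
  n18('ddc'): parent n17 fail=14; on 'c' 14→0 → fail=1;  out ∅∪∅=∅
  n4('ccdd'): parent n3 fail=14; on 'd' 14 → fail=17;  out ∅∪∅=∅
  n19('ddcb'): parent n18 fail=1; on 'b' 1→0 → fail=9;  out {6}∪∅={6}
  n5('ccddc'): parent n4 fail=17; on 'c' 17 → fail=18;  out ∅∪∅=∅
  n6('ccddcb'): parent n5 fail=18; on 'b' 18 → fail=19;  out {0}∪{6}={0,6}

Run:
pos 0 'b': at 9
pos 1 'a': at 7 ·f
pos 2 'c': at 1 ·f
pos 3 'c': at 2
pos 4 'a': at 12 ·f
pos 5 'd': at 13  emit P1@[4:5],P3@[3:5]
pos 6 'c': at 1 ·f
pos 7 'd': at 14 ·f
pos 8 'b': at 15  emit P4@[7:8]
pos 9 'a': at 16  emit P5@[7:9]
pos 10 'd': at 8 ·f  emit P1@[9:10]
pos 11 'd': at 17 ·f
pos 12 'c': at 18
pos 13 'b': at 19  emit P6@[10:13]
pos 14 'b': at 9 ·f
pos 15 'b': at 9 ·f
pos 16 'c': at 10
pos 17 'c': at 11  emit P2@[15:17]
pos 18 'b': at 9 ·f
pos 19 'c': at 10
pos 20 'c': at 11  emit P2@[18:20]
pos 21 'd': at 3 ·f
pos 22 'd': at 4
pos 23 'c': at 5
pos 24 'b': at 6  emit P0@[19:24],P6@[21:24]
pos 25 'a': at 7 ·f
pos 26 'a': at 7 ·f
pos 27 'd': at 8  emit P1@[26:27]
pos 28 'a': at 7 ·f
pos 29 'b': at 9 ·f
pos 30 'a': at 7 ·f
pos 31 'a': at 7 ·f
pos 32 'b': at 9 ·f
pos 33 'b': at 9 ·f
pos 34 'c': at 10
pos 35 'b': at 9 ·f
pos 36 'c': at 10
pos 37 'd': at 14 ·f
pos 38 'd': at 17
pos 39 'd': at 17 ·f
pos 40 'c': at 18
pos 41 'b': at 19  emit P6@[38:41]
pos 42 'b': at 9 ·f
pos 43 'd': at 14 ·f
pos 44 'b': at 15  emit P4@[43:44]
pos 45 'a': at 16  emit P5@[43:45]
pos 46 'b': at 9 ·f
pos 47 'd': at 14 ·f
pos 48 'c': at 1 ·f
pos 49 'd': at 14 ·f
pos 50 'd': at 17
pos 51 'b': at 15 ·f  emit P4@[50:51]
pos 52 'a': at 16  emit P5@[50:52]
pos 53 'b': at 9 ·f
pos 54 'd': at 14 ·f
pos 55 'a': at 7 ·f
pos 56 'd': at 8  emit P1@[55:56]
pos 57 'b': at 15 ·f  emit P4@[56:57]
pos 58 'c': at 10 ·f
pos 59 'a': at 12 ·f
pos 60 'a': at 7 ·f
pos 61 'a': at 7 ·f
pos 62 'c': at 1 ·f

Result: [[5,1],[5,3],[8,4],[9,5],[10,1],[13,6],[17,2],[20,2],[24,0],[24,6],[27,1],[41,6],[44,4],[45,5],[51,4],[52,5],[56,1],[57,4]]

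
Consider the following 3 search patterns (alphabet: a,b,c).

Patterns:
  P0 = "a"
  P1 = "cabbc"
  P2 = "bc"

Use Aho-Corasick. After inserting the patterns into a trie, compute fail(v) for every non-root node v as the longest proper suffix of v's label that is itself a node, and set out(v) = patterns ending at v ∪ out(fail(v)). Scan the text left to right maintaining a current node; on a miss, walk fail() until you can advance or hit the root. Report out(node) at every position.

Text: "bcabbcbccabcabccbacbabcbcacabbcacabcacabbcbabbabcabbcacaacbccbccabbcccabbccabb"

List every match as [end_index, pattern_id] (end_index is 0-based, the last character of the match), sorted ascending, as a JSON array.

Build:
Trie (insert patterns):
  n0 'ε': a→1 b→7 c→2
  n1 'a': ·  [P0 ends]
  n2 'c': a→3
  n3 'ca': b→4
  n4 'cab': b→5
  n5 'cabb': c→6
  n6 'cabbc': ·  [P1 ends]
  n7 'b': c→8
  n8 'bc': ·  [P2 ends]

Failure links (BFS by depth):
  fail(1) 'a': from fail(0)=0 chase 'a': 0 ⇒ 0;  out={0}∪out(0)={0}
  fail(2) 'c': from fail(0)=0 chase 'c': 0 ⇒ 0;  out=∅∪out(0)=∅
  fail(7) 'b': from fail(0)=0 chase 'b': 0 ⇒ 0;  out=∅∪out(0)=∅
  fail(3) 'ca': from fail(2)=0 chase 'a': 0 ⇒ 1;  out=∅∪out(1)={0}
  fail(8) 'bc': from fail(7)=0 chase 'c': 0 ⇒ 2;  out={2}∪out(2)={2}
  fail(4) 'cab': from fail(3)=1 chase 'b': 1→0 ⇒ 7;  out=∅∪out(7)=∅
  fail(5) 'cabb': from fail(4)=7 chase 'b': 7→0 ⇒ 7;  out=∅∪out(7)=∅
  fail(6) 'cabbc': from fail(5)=7 chase 'c': 7 ⇒ 8;  out={1}∪out(8)={1,2}

Scan:
pos 0 'b': at 7
pos 1 'c': at 8  → match P2@[0:1]
pos 2 'a': at 3 (fail-walked)  → match P0@[2:2]
pos 3 'b': at 4
pos 4 'b': at 5
pos 5 'c': at 6  → match P1@[1:5],P2@[4:5]
pos 6 'b': at 7 (fail-walked)
pos 7 'c': at 8  → match P2@[6:7]
pos 8 'c': at 2 (fail-walked)
pos 9 'a': at 3  → match P0@[9:9]
pos 10 'b': at 4
pos 11 'c': at 8 (fail-walked)  → match P2@[10:11]
pos 12 'a': at 3 (fail-walked)  → match P0@[12:12]
pos 13 'b': at 4
pos 14 'c': at 8 (fail-walked)  → match P2@[13:14]
pos 15 'c': at 2 (fail-walked)
pos 16 'b': at 7 (fail-walked)
pos 17 'a': at 1 (fail-walked)  → match P0@[17:17]
pos 18 'c': at 2 (fail-walked)
pos 19 'b': at 7 (fail-walked)
pos 20 'a': at 1 (fail-walked)  → match P0@[20:20]
pos 21 'b': at 7 (fail-walked)
pos 22 'c': at 8  → match P2@[21:22]
pos 23 'b': at 7 (fail-walked)
pos 24 'c': at 8  → match P2@[23:24]
pos 25 'a': at 3 (fail-walked)  → match P0@[25:25]
pos 26 'c': at 2 (fail-walked)
pos 27 'a': at 3  → match P0@[27:27]
pos 28 'b': at 4
pos 29 'b': at 5
pos 30 'c': at 6  → match P1@[26:30],P2@[29:30]
pos 31 'a': at 3 (fail-walked)  → match P0@[31:31]
pos 32 'c': at 2 (fail-walked)
pos 33 'a': at 3  → match P0@[33:33]
pos 34 'b': at 4
pos 35 'c': at 8 (fail-walked)  → match P2@[34:35]
pos 36 'a': at 3 (fail-walked)  → match P0@[36:36]
pos 37 'c': at 2 (fail-walked)
pos 38 'a': at 3  → match P0@[38:38]
pos 39 'b': at 4
pos 40 'b': at 5
pos 41 'c': at 6  → match P1@[37:41],P2@[40:41]
pos 42 'b': at 7 (fail-walked)
pos 43 'a': at 1 (fail-walked)  → match P0@[43:43]
pos 44 'b': at 7 (fail-walked)
pos 45 'b': at 7 (fail-walked)
pos 46 'a': at 1 (fail-walked)  → match P0@[46:46]
pos 47 'b': at 7 (fail-walked)
pos 48 'c': at 8  → match P2@[47:48]
pos 49 'a': at 3 (fail-walked)  → match P0@[49:49]
pos 50 'b': at 4
pos 51 'b': at 5
pos 52 'c': at 6  → match P1@[48:52],P2@[51:52]
pos 53 'a': at 3 (fail-walked)  → match P0@[53:53]
pos 54 'c': at 2 (fail-walked)
pos 55 'a': at 3  → match P0@[55:55]
pos 56 'a': at 1 (fail-walked)  → match P0@[56:56]
pos 57 'c': at 2 (fail-walked)
pos 58 'b': at 7 (fail-walked)
pos 59 'c': at 8  → match P2@[58:59]
pos 60 'c': at 2 (fail-walked)
pos 61 'b': at 7 (fail-walked)
pos 62 'c': at 8  → match P2@[61:62]
pos 63 'c': at 2 (fail-walked)
pos 64 'a': at 3  → match P0@[64:64]
pos 65 'b': at 4
pos 66 'b': at 5
pos 67 'c': at 6  → match P1@[63:67],P2@[66:67]
pos 68 'c': at 2 (fail-walked)
pos 69 'c': at 2 (fail-walked)
pos 70 'a': at 3  → match P0@[70:70]
pos 71 'b': at 4
pos 72 'b': at 5
pos 73 'c': at 6  → match P1@[69:73],P2@[72:73]
pos 74 'c': at 2 (fail-walked)
pos 75 'a': at 3  → match P0@[75:75]
pos 76 'b': at 4
pos 77 'b': at 5

Matches: [[1,2],[2,0],[5,1],[5,2],[7,2],[9,0],[11,2],[12,0],[14,2],[17,0],[20,0],[22,2],[24,2],[25,0],[27,0],[30,1],[30,2],[31,0],[33,0],[35,2],[36,0],[38,0],[41,1],[41,2],[43,0],[46,0],[48,2],[49,0],[52,1],[52,2],[53,0],[55,0],[56,0],[59,2],[62,2],[64,0],[67,1],[67,2],[70,0],[73,1],[73,2],[75,0]]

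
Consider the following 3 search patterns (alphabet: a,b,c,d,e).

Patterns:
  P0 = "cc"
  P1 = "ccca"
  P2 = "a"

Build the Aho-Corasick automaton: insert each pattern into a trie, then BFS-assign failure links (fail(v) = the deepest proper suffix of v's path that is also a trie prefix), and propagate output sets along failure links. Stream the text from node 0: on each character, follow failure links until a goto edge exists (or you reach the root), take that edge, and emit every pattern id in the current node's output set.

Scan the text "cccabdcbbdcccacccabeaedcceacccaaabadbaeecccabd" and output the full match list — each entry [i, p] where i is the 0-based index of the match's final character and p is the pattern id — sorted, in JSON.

Construct AC machine:
Trie nodes:
  n0 'ε': a→5 c→1
  n1 'c': c→2
  n2 'cc': c→3  ←P0
  n3 'ccc': a→4
  n4 'ccca': ·  ←P1
  n5 'a': ·  ←P2

Failure links (BFS by depth):
  n1('c'): parent n0 fail=0; on 'c' 0 → fail=0;  out ∅∪∅=∅
  n5('a'): parent n0 fail=0; on 'a' 0 → fail=0;  out {2}∪∅={2}
  n2('cc'): parent n1 fail=0; on 'c' 0 → fail=1;  out {0}∪∅={0}
  n3('ccc'): parent n2 fail=1; on 'c' 1 → fail=2;  out ∅∪{0}={0}
  n4('ccca'): parent n3 fail=2; on 'a' 2→1→0 → fail=5;  out {1}∪{2}={1,2}

Scan:
[0] read 'c'  n0⇒n1
[1] read 'c'  n1⇒n2  emit P0@[0:1]
[2] read 'c'  n2⇒n3  emit P0@[1:2]
[3] read 'a'  n3⇒n4  emit P1@[0:3],P2@[3:3]
[4] read 'b'  n4⇒n0 (fail-walked)
[5] read 'd'  n0⇒n0
[6] read 'c'  n0⇒n1
[7] read 'b'  n1⇒n0 (fail-walked)
[8] read 'b'  n0⇒n0
[9] read 'd'  n0⇒n0
[10] read 'c'  n0⇒n1
[11] read 'c'  n1⇒n2  emit P0@[10:11]
[12] read 'c'  n2⇒n3  emit P0@[11:12]
[13] read 'a'  n3⇒n4  emit P1@[10:13],P2@[13:13]
[14] read 'c'  n4⇒n1 (fail-walked)
[15] read 'c'  n1⇒n2  emit P0@[14:15]
[16] read 'c'  n2⇒n3  emit P0@[15:16]
[17] read 'a'  n3⇒n4  emit P1@[14:17],P2@[17:17]
[18] read 'b'  n4⇒n0 (fail-walked)
[19] read 'e'  n0⇒n0
[20] read 'a'  n0⇒n5  emit P2@[20:20]
[21] read 'e'  n5⇒n0 (fail-walked)
[22] read 'd'  n0⇒n0
[23] read 'c'  n0⇒n1
[24] read 'c'  n1⇒n2  emit P0@[23:24]
[25] read 'e'  n2⇒n0 (fail-walked)
[26] read 'a'  n0⇒n5  emit P2@[26:26]
[27] read 'c'  n5⇒n1 (fail-walked)
[28] read 'c'  n1⇒n2  emit P0@[27:28]
[29] read 'c'  n2⇒n3  emit P0@[28:29]
[30] read 'a'  n3⇒n4  emit P1@[27:30],P2@[30:30]
[31] read 'a'  n4⇒n5 (fail-walked)  emit P2@[31:31]
[32] read 'a'  n5⇒n5 (fail-walked)  emit P2@[32:32]
[33] read 'b'  n5⇒n0 (fail-walked)
[34] read 'a'  n0⇒n5  emit P2@[34:34]
[35] read 'd'  n5⇒n0 (fail-walked)
[36] read 'b'  n0⇒n0
[37] read 'a'  n0⇒n5  emit P2@[37:37]
[38] read 'e'  n5⇒n0 (fail-walked)
[39] read 'e'  n0⇒n0
[40] read 'c'  n0⇒n1
[41] read 'c'  n1⇒n2  emit P0@[40:41]
[42] read 'c'  n2⇒n3  emit P0@[41:42]
[43] read 'a'  n3⇒n4  emit P1@[40:43],P2@[43:43]
[44] read 'b'  n4⇒n0 (fail-walked)
[45] read 'd'  n0⇒n0

Matches: [[1,0],[2,0],[3,1],[3,2],[11,0],[12,0],[13,1],[13,2],[15,0],[16,0],[17,1],[17,2],[20,2],[24,0],[26,2],[28,0],[29,0],[30,1],[30,2],[31,2],[32,2],[34,2],[37,2],[41,0],[42,0],[43,1],[43,2]]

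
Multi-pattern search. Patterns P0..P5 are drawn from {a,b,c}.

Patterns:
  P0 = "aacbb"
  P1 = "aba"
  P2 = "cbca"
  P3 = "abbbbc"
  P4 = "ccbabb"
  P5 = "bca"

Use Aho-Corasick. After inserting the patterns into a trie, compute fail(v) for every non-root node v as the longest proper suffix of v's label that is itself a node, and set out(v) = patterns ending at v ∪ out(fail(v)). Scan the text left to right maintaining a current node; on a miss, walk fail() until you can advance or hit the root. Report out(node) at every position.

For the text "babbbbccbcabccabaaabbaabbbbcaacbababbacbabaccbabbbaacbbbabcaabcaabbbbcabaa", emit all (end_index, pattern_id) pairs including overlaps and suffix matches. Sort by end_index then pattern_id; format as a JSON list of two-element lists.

Build automaton:
Trie (insert patterns):
  n0 'ε': a→1 b→21 c→8
  n1 'a': a→2 b→6
  n2 'aa': c→3
  n3 'aac': b→4
  n4 'aacb': b→5
  n5 'aacbb': ·  [P0 ends]
  n6 'ab': a→7 b→12
  n7 'aba': ·  [P1 ends]
  n8 'c': b→9 c→16
  n9 'cb': c→10
  n10 'cbc': a→11
  n11 'cbca': ·  [P2 ends]
  n12 'abb': b→13
  n13 'abbb': b→14
  n14 'abbbb': c→15
  n15 'abbbbc': ·  [P3 ends]
  n16 'cc': b→17
  n17 'ccb': a→18
  n18 'ccba': b→19
  n19 'ccbab': b→20
  n20 'ccbabb': ·  [P4 ends]
  n21 'b': c→22
  n22 'bc': a→23
  n23 'bca': ·  [P5 ends]

Failure links (BFS by depth):
  n1('a'): parent n0 fail=0; on 'a' 0 → fail=0;  out ∅∪∅=∅
  n8('c'): parent n0 fail=0; on 'c' 0 → fail=0;  out ∅∪∅=∅
  n21('b'): parent n0 fail=0; on 'b' 0 → fail=0;  out ∅∪∅=∅
  n2('aa'): parent n1 fail=0; on 'a' 0 → fail=1;  out ∅∪∅=∅
  n6('ab'): parent n1 fail=0; on 'b' 0 → fail=21;  out ∅∪∅=∅
  n9('cb'): parent n8 fail=0; on 'b' 0 → fail=21;  out ∅∪∅=∅
  n16('cc'): parent n8 fail=0; on 'c' 0 → fail=8;  out ∅∪∅=∅
  n22('bc'): parent n21 fail=0; on 'c' 0 → fail=8;  out ∅∪∅=∅
  n3('aac'): parent n2 fail=1; on 'c' 1→0 → fail=8;  out ∅∪∅=∅
  n7('aba'): parent n6 fail=21; on 'a' 21→0 → fail=1;  out {1}∪∅={1}
  n10('cbc'): parent n9 fail=21; on 'c' 21 → fail=22;  out ∅∪∅=∅
  n12('abb'): parent n6 fail=21; on 'b' 21→0 → fail=21;  out ∅∪∅=∅
  n17('ccb'): parent n16 fail=8; on 'b' 8 → fail=9;  out ∅∪∅=∅
  n23('bca'): parent n22 fail=8; on 'a' 8→0 → fail=1;  out {5}∪∅={5}
  n4('aacb'): parent n3 fail=8; on 'b' 8 → fail=9;  out ∅∪∅=∅
  n11('cbca'): parent n10 fail=22; on 'a' 22 → fail=23;  out {2}∪{5}={2,5}
  n13('abbb'): parent n12 fail=21; on 'b' 21→0 → fail=21;  out ∅∪∅=∅
  n18('ccba'): parent n17 fail=9; on 'a' 9→21→0 → fail=1;  out ∅∪∅=∅
  n5('aacbb'): parent n4 fail=9; on 'b' 9→21→0 → fail=21;  out {0}∪∅={0}
  n14('abbbb'): parent n13 fail=21; on 'b' 21→0 → fail=21;  out ∅∪∅=∅
  n19('ccbab'): parent n18 fail=1; on 'b' 1 → fail=6;  out ∅∪∅=∅
  n15('abbbbc'): parent n14 fail=21; on 'c' 21 → fail=22;  out {3}∪∅={3}
  n20('ccbabb'): parent n19 fail=6; on 'b' 6 → fail=12;  out {4}∪∅={4}

Run:
pos 0 'b': at 21
pos 1 'a': at 1 ·f
pos 2 'b': at 6
pos 3 'b': at 12
pos 4 'b': at 13
pos 5 'b': at 14
pos 6 'c': at 15  emit P3@[1:6]
pos 7 'c': at 16 ·f
pos 8 'b': at 17
pos 9 'c': at 10 ·f
pos 10 'a': at 11  emit P2@[7:10],P5@[8:10]
pos 11 'b': at 6 ·f
pos 12 'c': at 22 ·f
pos 13 'c': at 16 ·f
pos 14 'a': at 1 ·f
pos 15 'b': at 6
pos 16 'a': at 7  emit P1@[14:16]
pos 17 'a': at 2 ·f
pos 18 'a': at 2 ·f
pos 19 'b': at 6 ·f
pos 20 'b': at 12
pos 21 'a': at 1 ·f
pos 22 'a': at 2
pos 23 'b': at 6 ·f
pos 24 'b': at 12
pos 25 'b': at 13
pos 26 'b': at 14
pos 27 'c': at 15  emit P3@[22:27]
pos 28 'a': at 23 ·f  emit P5@[26:28]
pos 29 'a': at 2 ·f
pos 30 'c': at 3
pos 31 'b': at 4
pos 32 'a': at 1 ·f
pos 33 'b': at 6
pos 34 'a': at 7  emit P1@[32:34]
pos 35 'b': at 6 ·f
pos 36 'b': at 12
pos 37 'a': at 1 ·f
pos 38 'c': at 8 ·f
pos 39 'b': at 9
pos 40 'a': at 1 ·f
pos 41 'b': at 6
pos 42 'a': at 7  emit P1@[40:42]
pos 43 'c': at 8 ·f
pos 44 'c': at 16
pos 45 'b': at 17
pos 46 'a': at 18
pos 47 'b': at 19
pos 48 'b': at 20  emit P4@[43:48]
pos 49 'b': at 13 ·f
pos 50 'a': at 1 ·f
pos 51 'a': at 2
pos 52 'c': at 3
pos 53 'b': at 4
pos 54 'b': at 5  emit P0@[50:54]
pos 55 'b': at 21 ·f
pos 56 'a': at 1 ·f
pos 57 'b': at 6
pos 58 'c': at 22 ·f
pos 59 'a': at 23  emit P5@[57:59]
pos 60 'a': at 2 ·f
pos 61 'b': at 6 ·f
pos 62 'c': at 22 ·f
pos 63 'a': at 23  emit P5@[61:63]
pos 64 'a': at 2 ·f
pos 65 'b': at 6 ·f
pos 66 'b': at 12
pos 67 'b': at 13
pos 68 'b': at 14
pos 69 'c': at 15  emit P3@[64:69]
pos 70 'a': at 23 ·f  emit P5@[68:70]
pos 71 'b': at 6 ·f
pos 72 'a': at 7  emit P1@[70:72]
pos 73 'a': at 2 ·f

Matches: [[6,3],[10,2],[10,5],[16,1],[27,3],[28,5],[34,1],[42,1],[48,4],[54,0],[59,5],[63,5],[69,3],[70,5],[72,1]]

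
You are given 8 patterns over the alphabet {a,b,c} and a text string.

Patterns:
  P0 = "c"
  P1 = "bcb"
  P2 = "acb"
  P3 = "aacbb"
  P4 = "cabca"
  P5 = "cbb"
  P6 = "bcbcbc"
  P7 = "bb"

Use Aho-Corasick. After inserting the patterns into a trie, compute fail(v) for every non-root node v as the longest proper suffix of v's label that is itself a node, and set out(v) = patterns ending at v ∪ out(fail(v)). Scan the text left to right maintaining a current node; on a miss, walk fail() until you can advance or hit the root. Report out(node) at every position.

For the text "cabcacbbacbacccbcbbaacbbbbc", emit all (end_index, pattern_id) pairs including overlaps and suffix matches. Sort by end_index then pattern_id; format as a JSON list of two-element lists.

Build automaton:
Trie (insert patterns):
  0='ε' goto a→5 b→2 c→1
  1='c' goto a→12 b→16  [P0 ends]
  2='b' goto b→21 c→3
  3='bc' goto b→4
  4='bcb' goto c→18  [P1 ends]
  5='a' goto a→8 c→6
  6='ac' goto b→7
  7='acb' goto ·  [P2 ends]
  8='aa' goto c→9
  9='aac' goto b→10
  10='aacb' goto b→11
  11='aacbb' goto ·  [P3 ends]
  12='ca' goto b→13
  13='cab' goto c→14
  14='cabc' goto a→15
  15='cabca' goto ·  [P4 ends]
  16='cb' goto b→17
  17='cbb' goto ·  [P5 ends]
  18='bcbc' goto b→19
  19='bcbcb' goto c→20
  20='bcbcbc' goto ·  [P6 ends]
  21='bb' goto ·  [P7 ends]

BFS fail/out derivation:
  fail(1) 'c': from fail(0)=0 chase 'c': 0 ⇒ 0;  out={0}∪out(0)={0}
  fail(2) 'b': from fail(0)=0 chase 'b': 0 ⇒ 0;  out=∅∪out(0)=∅
  fail(5) 'a': from fail(0)=0 chase 'a': 0 ⇒ 0;  out=∅∪out(0)=∅
  fail(3) 'bc': from fail(2)=0 chase 'c': 0 ⇒ 1;  out=∅∪out(1)={0}
  fail(6) 'ac': from fail(5)=0 chase 'c': 0 ⇒ 1;  out=∅∪out(1)={0}
  fail(8) 'aa': from fail(5)=0 chase 'a': 0 ⇒ 5;  out=∅∪out(5)=∅
  fail(12) 'ca': from fail(1)=0 chase 'a': 0 ⇒ 5;  out=∅∪out(5)=∅
  fail(16) 'cb': from fail(1)=0 chase 'b': 0 ⇒ 2;  out=∅∪out(2)=∅
  fail(21) 'bb': from fail(2)=0 chase 'b': 0 ⇒ 2;  out={7}∪out(2)={7}
  fail(4) 'bcb': from fail(3)=1 chase 'b': 1 ⇒ 16;  out={1}∪out(16)={1}
  fail(7) 'acb': from fail(6)=1 chase 'b': 1 ⇒ 16;  out={2}∪out(16)={2}
  fail(9) 'aac': from fail(8)=5 chase 'c': 5 ⇒ 6;  out=∅∪out(6)={0}
  fail(13) 'cab': from fail(12)=5 chase 'b': 5→0 ⇒ 2;  out=∅∪out(2)=∅
  fail(17) 'cbb': from fail(16)=2 chase 'b': 2 ⇒ 21;  out={5}∪out(21)={5,7}
  fail(10) 'aacb': from fail(9)=6 chase 'b': 6 ⇒ 7;  out=∅∪out(7)={2}
  fail(14) 'cabc': from fail(13)=2 chase 'c': 2 ⇒ 3;  out=∅∪out(3)={0}
  fail(18) 'bcbc': from fail(4)=16 chase 'c': 16→2 ⇒ 3;  out=∅∪out(3)={0}
  fail(11) 'aacbb': from fail(10)=7 chase 'b': 7→16 ⇒ 17;  out={3}∪out(17)={3,5,7}
  fail(15) 'cabca': from fail(14)=3 chase 'a': 3→1 ⇒ 12;  out={4}∪out(12)={4}
  fail(19) 'bcbcb': from fail(18)=3 chase 'b': 3 ⇒ 4;  out=∅∪out(4)={1}
  fail(20) 'bcbcbc': from fail(19)=4 chase 'c': 4 ⇒ 18;  out={6}∪out(18)={0,6}

Scan:
i=0 'c': node 0→1  emit P0@[0:0]
i=1 'a': node 1→12
i=2 'b': node 12→13
i=3 'c': node 13→14  emit P0@[3:3]
i=4 'a': node 14→15  emit P4@[0:4]
i=5 'c': node 15→6 ·f  emit P0@[5:5]
i=6 'b': node 6→7  emit P2@[4:6]
i=7 'b': node 7→17 ·f  emit P5@[5:7],P7@[6:7]
i=8 'a': node 17→5 ·f
i=9 'c': node 5→6  emit P0@[9:9]
i=10 'b': node 6→7  emit P2@[8:10]
i=11 'a': node 7→5 ·f
i=12 'c': node 5→6  emit P0@[12:12]
i=13 'c': node 6→1 ·f  emit P0@[13:13]
i=14 'c': node 1→1 ·f  emit P0@[14:14]
i=15 'b': node 1→16
i=16 'c': node 16→3 ·f  emit P0@[16:16]
i=17 'b': node 3→4  emit P1@[15:17]
i=18 'b': node 4→17 ·f  emit P5@[16:18],P7@[17:18]
i=19 'a': node 17→5 ·f
i=20 'a': node 5→8
i=21 'c': node 8→9  emit P0@[21:21]
i=22 'b': node 9→10  emit P2@[20:22]
i=23 'b': node 10→11  emit P3@[19:23],P5@[21:23],P7@[22:23]
i=24 'b': node 11→21 ·f  emit P7@[23:24]
i=25 'b': node 21→21 ·f  emit P7@[24:25]
i=26 'c': node 21→3 ·f  emit P0@[26:26]

Result: [[0,0],[3,0],[4,4],[5,0],[6,2],[7,5],[7,7],[9,0],[10,2],[12,0],[13,0],[14,0],[16,0],[17,1],[18,5],[18,7],[21,0],[22,2],[23,3],[23,5],[23,7],[24,7],[25,7],[26,0]]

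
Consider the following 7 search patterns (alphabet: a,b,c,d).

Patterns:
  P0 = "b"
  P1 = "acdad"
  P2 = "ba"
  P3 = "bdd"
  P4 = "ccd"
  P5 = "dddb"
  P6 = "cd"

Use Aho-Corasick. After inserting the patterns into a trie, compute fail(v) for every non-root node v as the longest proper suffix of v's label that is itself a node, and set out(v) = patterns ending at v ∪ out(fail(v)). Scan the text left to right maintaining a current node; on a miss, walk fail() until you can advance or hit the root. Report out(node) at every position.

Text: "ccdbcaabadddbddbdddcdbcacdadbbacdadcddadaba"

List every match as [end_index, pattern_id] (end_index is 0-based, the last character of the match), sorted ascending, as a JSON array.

Build:
Trie (insert patterns):
  n0 'ε': a→2 b→1 c→10 d→13
  n1 'b': a→7 d→8  [P0 ends]
  n2 'a': c→3
  n3 'ac': d→4
  n4 'acd': a→5
  n5 'acda': d→6
  n6 'acdad': ·  [P1 ends]
  n7 'ba': ·  [P2 ends]
  n8 'bd': d→9
  n9 'bdd': ·  [P3 ends]
  n10 'c': c→11 d→17
  n11 'cc': d→12
  n12 'ccd': ·  [P4 ends]
  n13 'd': d→14
  n14 'dd': d→15
  n15 'ddd': b→16
  n16 'dddb': ·  [P5 ends]
  n17 'cd': ·  [P6 ends]

BFS fail/out derivation:
  n1('b'): parent n0 fail=0; on 'b' 0 → fail=0;  out {0}∪∅={0}
  n2('a'): parent n0 fail=0; on 'a' 0 → fail=0;  out ∅∪∅=∅
  n10('c'): parent n0 fail=0; on 'c' 0 → fail=0;  out ∅∪∅=∅
  n13('d'): parent n0 fail=0; on 'd' 0 → fail=0;  out ∅∪∅=∅
  n3('ac'): parent n2 fail=0; on 'c' 0 → fail=10;  out ∅∪∅=∅
  n7('ba'): parent n1 fail=0; on 'a' 0 → fail=2;  out {2}∪∅={2}
  n8('bd'): parent n1 fail=0; on 'd' 0 → fail=13;  out ∅∪∅=∅
  n11('cc'): parent n10 fail=0; on 'c' 0 → fail=10;  out ∅∪∅=∅
  n14('dd'): parent n13 fail=0; on 'd' 0 → fail=13;  out ∅∪∅=∅
  n17('cd'): parent n10 fail=0; on 'd' 0 → fail=13;  out {6}∪∅={6}
  n4('acd'): parent n3 fail=10; on 'd' 10 → fail=17;  out ∅∪{6}={6}
  n9('bdd'): parent n8 fail=13; on 'd' 13 → fail=14;  out {3}∪∅={3}
  n12('ccd'): parent n11 fail=10; on 'd' 10 → fail=17;  out {4}∪{6}={4,6}
  n15('ddd'): parent n14 fail=13; on 'd' 13 → fail=14;  out ∅∪∅=∅
  n5('acda'): parent n4 fail=17; on 'a' 17→13→0 → fail=2;  out ∅∪∅=∅
  n16('dddb'): parent n15 fail=14; on 'b' 14→13→0 → fail=1;  out {5}∪{0}={0,5}
  n6('acdad'): parent n5 fail=2; on 'd' 2→0 → fail=13;  out {1}∪∅={1}

Run:
[0] read 'c'  n0⇒n10
[1] read 'c'  n10⇒n11
[2] read 'd'  n11⇒n12  ** P4@[0:2],P6@[1:2]
[3] read 'b'  n12⇒n1 (via fail)  ** P0@[3:3]
[4] read 'c'  n1⇒n10 (via fail)
[5] read 'a'  n10⇒n2 (via fail)
[6] read 'a'  n2⇒n2 (via fail)
[7] read 'b'  n2⇒n1 (via fail)  ** P0@[7:7]
[8] read 'a'  n1⇒n7  ** P2@[7:8]
[9] read 'd'  n7⇒n13 (via fail)
[10] read 'd'  n13⇒n14
[11] read 'd'  n14⇒n15
[12] read 'b'  n15⇒n16  ** P0@[12:12],P5@[9:12]
[13] read 'd'  n16⇒n8 (via fail)
[14] read 'd'  n8⇒n9  ** P3@[12:14]
[15] read 'b'  n9⇒n1 (via fail)  ** P0@[15:15]
[16] read 'd'  n1⇒n8
[17] read 'd'  n8⇒n9  ** P3@[15:17]
[18] read 'd'  n9⇒n15 (via fail)
[19] read 'c'  n15⇒n10 (via fail)
[20] read 'd'  n10⇒n17  ** P6@[19:20]
[21] read 'b'  n17⇒n1 (via fail)  ** P0@[21:21]
[22] read 'c'  n1⇒n10 (via fail)
[23] read 'a'  n10⇒n2 (via fail)
[24] read 'c'  n2⇒n3
[25] read 'd'  n3⇒n4  ** P6@[24:25]
[26] read 'a'  n4⇒n5
[27] read 'd'  n5⇒n6  ** P1@[23:27]
[28] read 'b'  n6⇒n1 (via fail)  ** P0@[28:28]
[29] read 'b'  n1⇒n1 (via fail)  ** P0@[29:29]
[30] read 'a'  n1⇒n7  ** P2@[29:30]
[31] read 'c'  n7⇒n3 (via fail)
[32] read 'd'  n3⇒n4  ** P6@[31:32]
[33] read 'a'  n4⇒n5
[34] read 'd'  n5⇒n6  ** P1@[30:34]
[35] read 'c'  n6⇒n10 (via fail)
[36] read 'd'  n10⇒n17  ** P6@[35:36]
[37] read 'd'  n17⇒n14 (via fail)
[38] read 'a'  n14⇒n2 (via fail)
[39] read 'd'  n2⇒n13 (via fail)
[40] read 'a'  n13⇒n2 (via fail)
[41] read 'b'  n2⇒n1 (via fail)  ** P0@[41:41]
[42] read 'a'  n1⇒n7  ** P2@[41:42]

Matches: [[2,4],[2,6],[3,0],[7,0],[8,2],[12,0],[12,5],[14,3],[15,0],[17,3],[20,6],[21,0],[25,6],[27,1],[28,0],[29,0],[30,2],[32,6],[34,1],[36,6],[41,0],[42,2]]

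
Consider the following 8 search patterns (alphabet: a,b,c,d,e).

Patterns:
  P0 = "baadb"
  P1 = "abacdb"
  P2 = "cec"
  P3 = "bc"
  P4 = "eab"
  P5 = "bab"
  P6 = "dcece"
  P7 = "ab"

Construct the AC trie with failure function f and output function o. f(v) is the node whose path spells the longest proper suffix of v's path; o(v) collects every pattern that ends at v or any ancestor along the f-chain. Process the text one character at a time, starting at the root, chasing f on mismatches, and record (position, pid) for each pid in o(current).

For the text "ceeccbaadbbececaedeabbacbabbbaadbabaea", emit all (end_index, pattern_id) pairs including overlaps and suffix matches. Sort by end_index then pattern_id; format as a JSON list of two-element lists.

Build automaton:
Trie nodes:
  0='ε' goto a→6 b→1 c→12 d→20 e→16
  1='b' goto a→2 c→15
  2='ba' goto a→3 b→19
  3='baa' goto d→4
  4='baad' goto b→5
  5='baadb' goto ·  [P0 ends]
  6='a' goto b→7
  7='ab' goto a→8  [P7 ends]
  8='aba' goto c→9
  9='abac' goto d→10
  10='abacd' goto b→11
  11='abacdb' goto ·  [P1 ends]
  12='c' goto e→13
  13='ce' goto c→14
  14='cec' goto ·  [P2 ends]
  15='bc' goto ·  [P3 ends]
  16='e' goto a→17
  17='ea' goto b→18
  18='eab' goto ·  [P4 ends]
  19='bab' goto ·  [P5 ends]
  20='d' goto c→21
  21='dc' goto e→22
  22='dce' goto c→23
  23='dcec' goto e→24
  24='dcece' goto ·  [P6 ends]

Failure links (BFS by depth):
  n1('b'): parent n0 fail=0; on 'b' 0 → fail=0;  out ∅∪∅=∅
  n6('a'): parent n0 fail=0; on 'a' 0 → fail=0;  out ∅∪∅=∅
  n12('c'): parent n0 fail=0; on 'c' 0 → fail=0;  out ∅∪∅=∅
  n16('e'): parent n0 fail=0; on 'e' 0 → fail=0;  out ∅∪∅=∅
  n20('d'): parent n0 fail=0; on 'd' 0 → fail=0;  out ∅∪∅=∅
  n2('ba'): parent n1 fail=0; on 'a' 0 → fail=6;  out ∅∪∅=∅
  n7('ab'): parent n6 fail=0; on 'b' 0 → fail=1;  out {7}∪∅={7}
  n13('ce'): parent n12 fail=0; on 'e' 0 → fail=16;  out ∅∪∅=∅
  n15('bc'): parent n1 fail=0; on 'c' 0 → fail=12;  out {3}∪∅={3}
  n17('ea'): parent n16 fail=0; on 'a' 0 → fail=6;  out ∅∪∅=∅
  n21('dc'): parent n20 fail=0; on 'c' 0 → fail=12;  out ∅∪∅=∅
  n3('baa'): parent n2 fail=6; on 'a' 6→0 → fail=6;  out ∅∪∅=∅
  n8('aba'): parent n7 fail=1; on 'a' 1 → fail=2;  out ∅∪∅=∅
  n14('cec'): parent n13 fail=16; on 'c' 16→0 → fail=12;  out {2}∪∅={2}
  n18('eab'): parent n17 fail=6; on 'b' 6 → fail=7;  out {4}∪{7}={4,7}
  n19('bab'): parent n2 fail=6; on 'b' 6 → fail=7;  out {5}∪{7}={5,7}
  n22('dce'): parent n21 fail=12; on 'e' 12 → fail=13;  out ∅∪∅=∅
  n4('baad'): parent n3 fail=6; on 'd' 6→0 → fail=20;  out ∅∪∅=∅
  n9('abac'): parent n8 fail=2; on 'c' 2→6→0 → fail=12;  out ∅∪∅=∅
  n23('dcec'): parent n22 fail=13; on 'c' 13 → fail=14;  out ∅∪{2}={2}
  n5('baadb'): parent n4 fail=20; on 'b' 20→0 → fail=1;  out {0}∪∅={0}
  n10('abacd'): parent n9 fail=12; on 'd' 12→0 → fail=20;  out ∅∪∅=∅
  n24('dcece'): parent n23 fail=14; on 'e' 14→12 → fail=13;  out {6}∪∅={6}
  n11('abacdb'): parent n10 fail=20; on 'b' 20→0 → fail=1;  out {1}∪∅={1}

Run:
[0] read 'c'  n0⇒n12
[1] read 'e'  n12⇒n13
[2] read 'e'  n13⇒n16 (fail-walked)
[3] read 'c'  n16⇒n12 (fail-walked)
[4] read 'c'  n12⇒n12 (fail-walked)
[5] read 'b'  n12⇒n1 (fail-walked)
[6] read 'a'  n1⇒n2
[7] read 'a'  n2⇒n3
[8] read 'd'  n3⇒n4
[9] read 'b'  n4⇒n5  ** P0@[5:9]
[10] read 'b'  n5⇒n1 (fail-walked)
[11] read 'e'  n1⇒n16 (fail-walked)
[12] read 'c'  n16⇒n12 (fail-walked)
[13] read 'e'  n12⇒n13
[14] read 'c'  n13⇒n14  ** P2@[12:14]
[15] read 'a'  n14⇒n6 (fail-walked)
[16] read 'e'  n6⇒n16 (fail-walked)
[17] read 'd'  n16⇒n20 (fail-walked)
[18] read 'e'  n20⇒n16 (fail-walked)
[19] read 'a'  n16⇒n17
[20] read 'b'  n17⇒n18  ** P4@[18:20],P7@[19:20]
[21] read 'b'  n18⇒n1 (fail-walked)
[22] read 'a'  n1⇒n2
[23] read 'c'  n2⇒n12 (fail-walked)
[24] read 'b'  n12⇒n1 (fail-walked)
[25] read 'a'  n1⇒n2
[26] read 'b'  n2⇒n19  ** P5@[24:26],P7@[25:26]
[27] read 'b'  n19⇒n1 (fail-walked)
[28] read 'b'  n1⇒n1 (fail-walked)
[29] read 'a'  n1⇒n2
[30] read 'a'  n2⇒n3
[31] read 'd'  n3⇒n4
[32] read 'b'  n4⇒n5  ** P0@[28:32]
[33] read 'a'  n5⇒n2 (fail-walked)
[34] read 'b'  n2⇒n19  ** P5@[32:34],P7@[33:34]
[35] read 'a'  n19⇒n8 (fail-walked)
[36] read 'e'  n8⇒n16 (fail-walked)
[37] read 'a'  n16⇒n17

Result: [[9,0],[14,2],[20,4],[20,7],[26,5],[26,7],[32,0],[34,5],[34,7]]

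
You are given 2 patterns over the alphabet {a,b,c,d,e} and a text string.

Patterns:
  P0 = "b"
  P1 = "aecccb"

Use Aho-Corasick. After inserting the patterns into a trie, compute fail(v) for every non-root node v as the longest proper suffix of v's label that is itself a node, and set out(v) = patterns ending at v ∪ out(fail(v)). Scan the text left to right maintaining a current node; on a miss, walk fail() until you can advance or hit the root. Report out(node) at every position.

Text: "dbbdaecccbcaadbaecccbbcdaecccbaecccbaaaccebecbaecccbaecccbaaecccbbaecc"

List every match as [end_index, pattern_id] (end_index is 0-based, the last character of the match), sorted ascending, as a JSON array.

Build:
Trie (insert patterns):
  0='ε' goto a→2 b→1
  1='b' goto ·  [P0 ends]
  2='a' goto e→3
  3='ae' goto c→4
  4='aec' goto c→5
  5='aecc' goto c→6
  6='aeccc' goto b→7
  7='aecccb' goto ·  [P1 ends]

Failure links (BFS by depth):
  fail(1) 'b': from fail(0)=0 chase 'b': 0 ⇒ 0;  out={0}∪out(0)={0}
  fail(2) 'a': from fail(0)=0 chase 'a': 0 ⇒ 0;  out=∅∪out(0)=∅
  fail(3) 'ae': from fail(2)=0 chase 'e': 0 ⇒ 0;  out=∅∪out(0)=∅
  fail(4) 'aec': from fail(3)=0 chase 'c': 0 ⇒ 0;  out=∅∪out(0)=∅
  fail(5) 'aecc': from fail(4)=0 chase 'c': 0 ⇒ 0;  out=∅∪out(0)=∅
  fail(6) 'aeccc': from fail(5)=0 chase 'c': 0 ⇒ 0;  out=∅∪out(0)=∅
  fail(7) 'aecccb': from fail(6)=0 chase 'b': 0 ⇒ 1;  out={1}∪out(1)={0,1}

Run:
[0] read 'd'  n0⇒n0
[1] read 'b'  n0⇒n1  ** P0@[1:1]
[2] read 'b'  n1⇒n1 (via fail)  ** P0@[2:2]
[3] read 'd'  n1⇒n0 (via fail)
[4] read 'a'  n0⇒n2
[5] read 'e'  n2⇒n3
[6] read 'c'  n3⇒n4
[7] read 'c'  n4⇒n5
[8] read 'c'  n5⇒n6
[9] read 'b'  n6⇒n7  ** P0@[9:9],P1@[4:9]
[10] read 'c'  n7⇒n0 (via fail)
[11] read 'a'  n0⇒n2
[12] read 'a'  n2⇒n2 (via fail)
[13] read 'd'  n2⇒n0 (via fail)
[14] read 'b'  n0⇒n1  ** P0@[14:14]
[15] read 'a'  n1⇒n2 (via fail)
[16] read 'e'  n2⇒n3
[17] read 'c'  n3⇒n4
[18] read 'c'  n4⇒n5
[19] read 'c'  n5⇒n6
[20] read 'b'  n6⇒n7  ** P0@[20:20],P1@[15:20]
[21] read 'b'  n7⇒n1 (via fail)  ** P0@[21:21]
[22] read 'c'  n1⇒n0 (via fail)
[23] read 'd'  n0⇒n0
[24] read 'a'  n0⇒n2
[25] read 'e'  n2⇒n3
[26] read 'c'  n3⇒n4
[27] read 'c'  n4⇒n5
[28] read 'c'  n5⇒n6
[29] read 'b'  n6⇒n7  ** P0@[29:29],P1@[24:29]
[30] read 'a'  n7⇒n2 (via fail)
[31] read 'e'  n2⇒n3
[32] read 'c'  n3⇒n4
[33] read 'c'  n4⇒n5
[34] read 'c'  n5⇒n6
[35] read 'b'  n6⇒n7  ** P0@[35:35],P1@[30:35]
[36] read 'a'  n7⇒n2 (via fail)
[37] read 'a'  n2⇒n2 (via fail)
[38] read 'a'  n2⇒n2 (via fail)
[39] read 'c'  n2⇒n0 (via fail)
[40] read 'c'  n0⇒n0
[41] read 'e'  n0⇒n0
[42] read 'b'  n0⇒n1  ** P0@[42:42]
[43] read 'e'  n1⇒n0 (via fail)
[44] read 'c'  n0⇒n0
[45] read 'b'  n0⇒n1  ** P0@[45:45]
[46] read 'a'  n1⇒n2 (via fail)
[47] read 'e'  n2⇒n3
[48] read 'c'  n3⇒n4
[49] read 'c'  n4⇒n5
[50] read 'c'  n5⇒n6
[51] read 'b'  n6⇒n7  ** P0@[51:51],P1@[46:51]
[52] read 'a'  n7⇒n2 (via fail)
[53] read 'e'  n2⇒n3
[54] read 'c'  n3⇒n4
[55] read 'c'  n4⇒n5
[56] read 'c'  n5⇒n6
[57] read 'b'  n6⇒n7  ** P0@[57:57],P1@[52:57]
[58] read 'a'  n7⇒n2 (via fail)
[59] read 'a'  n2⇒n2 (via fail)
[60] read 'e'  n2⇒n3
[61] read 'c'  n3⇒n4
[62] read 'c'  n4⇒n5
[63] read 'c'  n5⇒n6
[64] read 'b'  n6⇒n7  ** P0@[64:64],P1@[59:64]
[65] read 'b'  n7⇒n1 (via fail)  ** P0@[65:65]
[66] read 'a'  n1⇒n2 (via fail)
[67] read 'e'  n2⇒n3
[68] read 'c'  n3⇒n4
[69] read 'c'  n4⇒n5

All matches (sorted): [[1,0],[2,0],[9,0],[9,1],[14,0],[20,0],[20,1],[21,0],[29,0],[29,1],[35,0],[35,1],[42,0],[45,0],[51,0],[51,1],[57,0],[57,1],[64,0],[64,1],[65,0]]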